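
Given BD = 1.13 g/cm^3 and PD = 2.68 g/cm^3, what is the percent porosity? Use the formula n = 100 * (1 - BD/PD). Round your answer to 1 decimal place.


Step 1: Formula: n = 100 * (1 - BD / PD)
Step 2: n = 100 * (1 - 1.13 / 2.68)
Step 3: n = 100 * (1 - 0.42164)
Step 4: n = 57.8%

57.8


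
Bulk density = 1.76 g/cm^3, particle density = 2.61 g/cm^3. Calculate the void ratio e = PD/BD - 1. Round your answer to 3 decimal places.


Step 1: e = PD / BD - 1
Step 2: e = 2.61 / 1.76 - 1
Step 3: e = 1.48295 - 1
Step 4: e = 0.483

0.483


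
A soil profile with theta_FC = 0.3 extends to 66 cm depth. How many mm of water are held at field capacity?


Step 1: Water (mm) = theta_FC * depth (cm) * 10
Step 2: Water = 0.3 * 66 * 10
Step 3: Water = 198.0 mm

198.0


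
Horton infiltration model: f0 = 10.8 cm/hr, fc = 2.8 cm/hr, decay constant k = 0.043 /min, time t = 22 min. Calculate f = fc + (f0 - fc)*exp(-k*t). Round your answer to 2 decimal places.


Step 1: f = fc + (f0 - fc) * exp(-k * t)
Step 2: exp(-0.043 * 22) = 0.388291
Step 3: f = 2.8 + (10.8 - 2.8) * 0.388291
Step 4: f = 2.8 + 8.0 * 0.388291
Step 5: f = 5.91 cm/hr

5.91


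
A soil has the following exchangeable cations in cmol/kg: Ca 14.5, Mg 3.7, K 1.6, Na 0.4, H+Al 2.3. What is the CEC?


Step 1: CEC = Ca + Mg + K + Na + (H+Al)
Step 2: CEC = 14.5 + 3.7 + 1.6 + 0.4 + 2.3
Step 3: CEC = 22.5 cmol/kg

22.5


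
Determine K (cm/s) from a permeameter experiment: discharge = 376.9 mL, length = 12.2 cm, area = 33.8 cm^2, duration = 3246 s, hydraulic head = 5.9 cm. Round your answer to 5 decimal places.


Step 1: K = Q * L / (A * t * h)
Step 2: Numerator = 376.9 * 12.2 = 4598.18
Step 3: Denominator = 33.8 * 3246 * 5.9 = 647317.32
Step 4: K = 4598.18 / 647317.32 = 0.0071 cm/s

0.0071


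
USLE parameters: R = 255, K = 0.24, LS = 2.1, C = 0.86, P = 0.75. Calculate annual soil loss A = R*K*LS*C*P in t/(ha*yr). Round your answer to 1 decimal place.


Step 1: A = R * K * LS * C * P
Step 2: R * K = 255 * 0.24 = 61.2
Step 3: (R*K) * LS = 61.2 * 2.1 = 128.52
Step 4: * C * P = 128.52 * 0.86 * 0.75 = 82.9
Step 5: A = 82.9 t/(ha*yr)

82.9


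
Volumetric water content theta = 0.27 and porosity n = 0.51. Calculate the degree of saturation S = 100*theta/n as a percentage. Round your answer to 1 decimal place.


Step 1: S = 100 * theta_v / n
Step 2: S = 100 * 0.27 / 0.51
Step 3: S = 52.9%

52.9


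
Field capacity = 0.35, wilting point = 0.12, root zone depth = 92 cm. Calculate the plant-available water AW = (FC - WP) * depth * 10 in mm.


Step 1: Available water = (FC - WP) * depth * 10
Step 2: AW = (0.35 - 0.12) * 92 * 10
Step 3: AW = 0.23 * 92 * 10
Step 4: AW = 211.6 mm

211.6


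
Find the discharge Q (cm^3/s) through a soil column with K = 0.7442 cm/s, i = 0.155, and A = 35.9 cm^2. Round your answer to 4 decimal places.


Step 1: Apply Darcy's law: Q = K * i * A
Step 2: Q = 0.7442 * 0.155 * 35.9
Step 3: Q = 4.1411 cm^3/s

4.1411


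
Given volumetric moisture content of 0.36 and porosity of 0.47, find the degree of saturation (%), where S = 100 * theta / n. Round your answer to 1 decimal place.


Step 1: S = 100 * theta_v / n
Step 2: S = 100 * 0.36 / 0.47
Step 3: S = 76.6%

76.6


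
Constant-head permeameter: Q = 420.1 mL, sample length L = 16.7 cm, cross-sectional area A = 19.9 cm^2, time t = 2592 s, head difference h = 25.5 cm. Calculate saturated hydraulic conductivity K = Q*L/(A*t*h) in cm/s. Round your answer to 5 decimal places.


Step 1: K = Q * L / (A * t * h)
Step 2: Numerator = 420.1 * 16.7 = 7015.67
Step 3: Denominator = 19.9 * 2592 * 25.5 = 1315310.4
Step 4: K = 7015.67 / 1315310.4 = 0.00533 cm/s

0.00533


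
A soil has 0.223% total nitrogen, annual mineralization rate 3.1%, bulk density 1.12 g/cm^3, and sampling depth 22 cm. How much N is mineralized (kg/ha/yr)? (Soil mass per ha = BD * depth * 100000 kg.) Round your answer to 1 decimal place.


Step 1: Soil mass per ha = BD * depth * 100000 = 1.12 * 22 * 100000 = 2464000 kg
Step 2: Total N pool = soil mass * N%/100 = 2464000 * 0.223/100 = 5494.72 kg/ha
Step 3: N mineralized = N pool * rate%/100 = 5494.72 * 3.1/100 = 170.3 kg/ha/yr

170.3


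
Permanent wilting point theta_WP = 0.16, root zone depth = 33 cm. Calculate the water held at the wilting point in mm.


Step 1: Water (mm) = theta_WP * depth * 10
Step 2: Water = 0.16 * 33 * 10
Step 3: Water = 52.8 mm

52.8


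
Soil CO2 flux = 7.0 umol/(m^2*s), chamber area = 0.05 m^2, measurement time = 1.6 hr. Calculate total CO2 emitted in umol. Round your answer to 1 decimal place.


Step 1: Convert time to seconds: 1.6 hr * 3600 = 5760.0 s
Step 2: Total = flux * area * time_s
Step 3: Total = 7.0 * 0.05 * 5760.0
Step 4: Total = 2016.0 umol

2016.0


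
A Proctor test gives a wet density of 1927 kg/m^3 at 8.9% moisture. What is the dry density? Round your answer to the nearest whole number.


Step 1: Dry density = wet density / (1 + w/100)
Step 2: Dry density = 1927 / (1 + 8.9/100)
Step 3: Dry density = 1927 / 1.089
Step 4: Dry density = 1770 kg/m^3

1770


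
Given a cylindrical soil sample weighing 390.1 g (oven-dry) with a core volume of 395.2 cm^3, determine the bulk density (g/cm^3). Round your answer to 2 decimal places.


Step 1: Identify the formula: BD = dry mass / volume
Step 2: Substitute values: BD = 390.1 / 395.2
Step 3: BD = 0.99 g/cm^3

0.99


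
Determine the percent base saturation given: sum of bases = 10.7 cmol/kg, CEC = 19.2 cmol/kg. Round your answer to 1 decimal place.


Step 1: BS = 100 * (sum of bases) / CEC
Step 2: BS = 100 * 10.7 / 19.2
Step 3: BS = 55.7%

55.7


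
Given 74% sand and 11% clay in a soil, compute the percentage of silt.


Step 1: sand + silt + clay = 100%
Step 2: silt = 100 - sand - clay
Step 3: silt = 100 - 74 - 11
Step 4: silt = 15%

15


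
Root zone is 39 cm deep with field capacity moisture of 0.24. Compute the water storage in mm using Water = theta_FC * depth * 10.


Step 1: Water (mm) = theta_FC * depth (cm) * 10
Step 2: Water = 0.24 * 39 * 10
Step 3: Water = 93.6 mm

93.6


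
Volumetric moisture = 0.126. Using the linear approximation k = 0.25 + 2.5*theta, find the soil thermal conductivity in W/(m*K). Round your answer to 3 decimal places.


Step 1: k = 0.25 + 2.5 * theta
Step 2: k = 0.25 + 2.5 * 0.126
Step 3: k = 0.25 + 0.315
Step 4: k = 0.565 W/(m*K)

0.565


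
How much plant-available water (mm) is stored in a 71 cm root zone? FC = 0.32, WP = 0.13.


Step 1: Available water = (FC - WP) * depth * 10
Step 2: AW = (0.32 - 0.13) * 71 * 10
Step 3: AW = 0.19 * 71 * 10
Step 4: AW = 134.9 mm

134.9


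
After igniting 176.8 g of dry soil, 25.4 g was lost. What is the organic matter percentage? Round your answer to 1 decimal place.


Step 1: OM% = 100 * LOI / sample mass
Step 2: OM = 100 * 25.4 / 176.8
Step 3: OM = 14.4%

14.4


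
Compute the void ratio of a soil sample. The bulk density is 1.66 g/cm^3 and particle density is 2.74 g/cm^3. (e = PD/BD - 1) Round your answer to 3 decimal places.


Step 1: e = PD / BD - 1
Step 2: e = 2.74 / 1.66 - 1
Step 3: e = 1.6506 - 1
Step 4: e = 0.651

0.651


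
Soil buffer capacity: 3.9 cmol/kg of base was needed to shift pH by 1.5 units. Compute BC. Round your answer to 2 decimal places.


Step 1: BC = change in base / change in pH
Step 2: BC = 3.9 / 1.5
Step 3: BC = 2.6 cmol/(kg*pH unit)

2.6


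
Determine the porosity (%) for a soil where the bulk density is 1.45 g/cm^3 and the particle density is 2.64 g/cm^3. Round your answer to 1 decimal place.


Step 1: Formula: n = 100 * (1 - BD / PD)
Step 2: n = 100 * (1 - 1.45 / 2.64)
Step 3: n = 100 * (1 - 0.54924)
Step 4: n = 45.1%

45.1


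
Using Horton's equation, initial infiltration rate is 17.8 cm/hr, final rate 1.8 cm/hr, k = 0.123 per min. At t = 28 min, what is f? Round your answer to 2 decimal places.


Step 1: f = fc + (f0 - fc) * exp(-k * t)
Step 2: exp(-0.123 * 28) = 0.031937
Step 3: f = 1.8 + (17.8 - 1.8) * 0.031937
Step 4: f = 1.8 + 16.0 * 0.031937
Step 5: f = 2.31 cm/hr

2.31


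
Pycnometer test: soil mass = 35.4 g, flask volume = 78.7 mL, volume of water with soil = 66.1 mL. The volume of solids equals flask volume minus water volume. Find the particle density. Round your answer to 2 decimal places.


Step 1: Volume of solids = flask volume - water volume with soil
Step 2: V_solids = 78.7 - 66.1 = 12.6 mL
Step 3: Particle density = mass / V_solids = 35.4 / 12.6 = 2.81 g/cm^3

2.81


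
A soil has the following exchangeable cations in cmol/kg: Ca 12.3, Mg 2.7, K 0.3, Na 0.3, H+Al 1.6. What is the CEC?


Step 1: CEC = Ca + Mg + K + Na + (H+Al)
Step 2: CEC = 12.3 + 2.7 + 0.3 + 0.3 + 1.6
Step 3: CEC = 17.2 cmol/kg

17.2


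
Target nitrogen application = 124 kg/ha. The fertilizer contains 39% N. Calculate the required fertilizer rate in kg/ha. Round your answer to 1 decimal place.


Step 1: Fertilizer rate = target N / (N content / 100)
Step 2: Rate = 124 / (39 / 100)
Step 3: Rate = 124 / 0.39
Step 4: Rate = 317.9 kg/ha

317.9


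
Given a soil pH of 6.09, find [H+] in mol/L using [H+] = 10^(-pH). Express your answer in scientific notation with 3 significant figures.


Step 1: [H+] = 10^(-pH)
Step 2: [H+] = 10^(-6.09)
Step 3: [H+] = 8.13e-07 mol/L

8.13e-07


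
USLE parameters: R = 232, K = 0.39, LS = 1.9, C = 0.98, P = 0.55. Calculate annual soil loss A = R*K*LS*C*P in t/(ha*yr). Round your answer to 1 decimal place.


Step 1: A = R * K * LS * C * P
Step 2: R * K = 232 * 0.39 = 90.48
Step 3: (R*K) * LS = 90.48 * 1.9 = 171.912
Step 4: * C * P = 171.912 * 0.98 * 0.55 = 92.7
Step 5: A = 92.7 t/(ha*yr)

92.7


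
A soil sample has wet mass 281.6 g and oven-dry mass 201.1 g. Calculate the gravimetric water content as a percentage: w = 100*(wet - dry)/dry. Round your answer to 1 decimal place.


Step 1: Water mass = wet - dry = 281.6 - 201.1 = 80.5 g
Step 2: w = 100 * water mass / dry mass
Step 3: w = 100 * 80.5 / 201.1 = 40.0%

40.0


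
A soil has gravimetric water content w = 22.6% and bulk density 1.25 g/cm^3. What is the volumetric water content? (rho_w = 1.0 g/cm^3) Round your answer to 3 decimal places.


Step 1: theta = (w / 100) * BD / rho_w
Step 2: theta = (22.6 / 100) * 1.25 / 1.0
Step 3: theta = 0.226 * 1.25
Step 4: theta = 0.283

0.283


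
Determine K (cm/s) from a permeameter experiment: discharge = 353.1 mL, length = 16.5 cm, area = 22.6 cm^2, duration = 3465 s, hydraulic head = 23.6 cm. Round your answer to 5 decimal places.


Step 1: K = Q * L / (A * t * h)
Step 2: Numerator = 353.1 * 16.5 = 5826.15
Step 3: Denominator = 22.6 * 3465 * 23.6 = 1848092.4
Step 4: K = 5826.15 / 1848092.4 = 0.00315 cm/s

0.00315


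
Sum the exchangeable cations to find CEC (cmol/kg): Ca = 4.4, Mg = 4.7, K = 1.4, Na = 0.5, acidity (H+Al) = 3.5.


Step 1: CEC = Ca + Mg + K + Na + (H+Al)
Step 2: CEC = 4.4 + 4.7 + 1.4 + 0.5 + 3.5
Step 3: CEC = 14.5 cmol/kg

14.5


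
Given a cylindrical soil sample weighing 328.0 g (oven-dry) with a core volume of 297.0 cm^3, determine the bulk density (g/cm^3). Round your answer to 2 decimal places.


Step 1: Identify the formula: BD = dry mass / volume
Step 2: Substitute values: BD = 328.0 / 297.0
Step 3: BD = 1.1 g/cm^3

1.1


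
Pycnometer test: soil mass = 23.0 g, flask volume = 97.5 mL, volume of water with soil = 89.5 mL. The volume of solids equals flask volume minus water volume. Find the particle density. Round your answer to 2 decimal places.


Step 1: Volume of solids = flask volume - water volume with soil
Step 2: V_solids = 97.5 - 89.5 = 8.0 mL
Step 3: Particle density = mass / V_solids = 23.0 / 8.0 = 2.88 g/cm^3

2.88


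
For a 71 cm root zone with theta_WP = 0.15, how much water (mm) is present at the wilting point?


Step 1: Water (mm) = theta_WP * depth * 10
Step 2: Water = 0.15 * 71 * 10
Step 3: Water = 106.5 mm

106.5


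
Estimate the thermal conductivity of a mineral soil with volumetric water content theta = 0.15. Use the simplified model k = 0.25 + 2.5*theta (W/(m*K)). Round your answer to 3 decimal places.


Step 1: k = 0.25 + 2.5 * theta
Step 2: k = 0.25 + 2.5 * 0.15
Step 3: k = 0.25 + 0.375
Step 4: k = 0.625 W/(m*K)

0.625


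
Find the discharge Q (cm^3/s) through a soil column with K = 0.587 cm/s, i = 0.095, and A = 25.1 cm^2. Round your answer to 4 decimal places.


Step 1: Apply Darcy's law: Q = K * i * A
Step 2: Q = 0.587 * 0.095 * 25.1
Step 3: Q = 1.3997 cm^3/s

1.3997


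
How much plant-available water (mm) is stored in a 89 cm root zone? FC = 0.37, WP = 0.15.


Step 1: Available water = (FC - WP) * depth * 10
Step 2: AW = (0.37 - 0.15) * 89 * 10
Step 3: AW = 0.22 * 89 * 10
Step 4: AW = 195.8 mm

195.8


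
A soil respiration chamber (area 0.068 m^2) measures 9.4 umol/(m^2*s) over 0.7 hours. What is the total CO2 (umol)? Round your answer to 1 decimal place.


Step 1: Convert time to seconds: 0.7 hr * 3600 = 2520.0 s
Step 2: Total = flux * area * time_s
Step 3: Total = 9.4 * 0.068 * 2520.0
Step 4: Total = 1610.8 umol

1610.8


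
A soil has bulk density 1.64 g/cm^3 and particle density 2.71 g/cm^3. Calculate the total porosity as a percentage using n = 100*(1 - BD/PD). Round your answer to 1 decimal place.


Step 1: Formula: n = 100 * (1 - BD / PD)
Step 2: n = 100 * (1 - 1.64 / 2.71)
Step 3: n = 100 * (1 - 0.60517)
Step 4: n = 39.5%

39.5


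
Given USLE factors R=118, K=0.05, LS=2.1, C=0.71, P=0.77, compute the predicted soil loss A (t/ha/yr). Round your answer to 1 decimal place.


Step 1: A = R * K * LS * C * P
Step 2: R * K = 118 * 0.05 = 5.9
Step 3: (R*K) * LS = 5.9 * 2.1 = 12.39
Step 4: * C * P = 12.39 * 0.71 * 0.77 = 6.8
Step 5: A = 6.8 t/(ha*yr)

6.8


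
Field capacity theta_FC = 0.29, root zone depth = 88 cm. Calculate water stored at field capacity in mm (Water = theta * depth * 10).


Step 1: Water (mm) = theta_FC * depth (cm) * 10
Step 2: Water = 0.29 * 88 * 10
Step 3: Water = 255.2 mm

255.2


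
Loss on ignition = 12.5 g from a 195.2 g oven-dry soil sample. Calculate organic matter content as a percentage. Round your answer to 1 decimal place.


Step 1: OM% = 100 * LOI / sample mass
Step 2: OM = 100 * 12.5 / 195.2
Step 3: OM = 6.4%

6.4


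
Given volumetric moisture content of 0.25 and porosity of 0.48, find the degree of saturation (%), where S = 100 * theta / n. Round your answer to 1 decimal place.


Step 1: S = 100 * theta_v / n
Step 2: S = 100 * 0.25 / 0.48
Step 3: S = 52.1%

52.1


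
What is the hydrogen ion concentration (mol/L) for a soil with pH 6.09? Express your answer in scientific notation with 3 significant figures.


Step 1: [H+] = 10^(-pH)
Step 2: [H+] = 10^(-6.09)
Step 3: [H+] = 8.13e-07 mol/L

8.13e-07


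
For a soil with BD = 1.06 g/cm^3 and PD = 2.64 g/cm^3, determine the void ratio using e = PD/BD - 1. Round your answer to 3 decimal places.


Step 1: e = PD / BD - 1
Step 2: e = 2.64 / 1.06 - 1
Step 3: e = 2.49057 - 1
Step 4: e = 1.491

1.491


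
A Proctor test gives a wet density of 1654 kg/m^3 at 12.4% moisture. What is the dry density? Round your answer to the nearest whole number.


Step 1: Dry density = wet density / (1 + w/100)
Step 2: Dry density = 1654 / (1 + 12.4/100)
Step 3: Dry density = 1654 / 1.124
Step 4: Dry density = 1472 kg/m^3

1472


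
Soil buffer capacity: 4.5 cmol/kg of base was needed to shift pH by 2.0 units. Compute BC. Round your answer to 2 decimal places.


Step 1: BC = change in base / change in pH
Step 2: BC = 4.5 / 2.0
Step 3: BC = 2.25 cmol/(kg*pH unit)

2.25


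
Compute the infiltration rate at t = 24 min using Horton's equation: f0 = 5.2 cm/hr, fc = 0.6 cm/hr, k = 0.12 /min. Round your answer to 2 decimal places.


Step 1: f = fc + (f0 - fc) * exp(-k * t)
Step 2: exp(-0.12 * 24) = 0.056135
Step 3: f = 0.6 + (5.2 - 0.6) * 0.056135
Step 4: f = 0.6 + 4.6 * 0.056135
Step 5: f = 0.86 cm/hr

0.86


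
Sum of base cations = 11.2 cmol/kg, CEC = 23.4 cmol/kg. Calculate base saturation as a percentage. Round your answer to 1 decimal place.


Step 1: BS = 100 * (sum of bases) / CEC
Step 2: BS = 100 * 11.2 / 23.4
Step 3: BS = 47.9%

47.9


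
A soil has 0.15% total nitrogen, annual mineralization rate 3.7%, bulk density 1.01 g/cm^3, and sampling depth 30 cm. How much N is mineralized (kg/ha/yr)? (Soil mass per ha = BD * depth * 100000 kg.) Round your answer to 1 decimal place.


Step 1: Soil mass per ha = BD * depth * 100000 = 1.01 * 30 * 100000 = 3030000 kg
Step 2: Total N pool = soil mass * N%/100 = 3030000 * 0.15/100 = 4545.0 kg/ha
Step 3: N mineralized = N pool * rate%/100 = 4545.0 * 3.7/100 = 168.2 kg/ha/yr

168.2


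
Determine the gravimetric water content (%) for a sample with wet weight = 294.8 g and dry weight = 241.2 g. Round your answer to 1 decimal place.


Step 1: Water mass = wet - dry = 294.8 - 241.2 = 53.6 g
Step 2: w = 100 * water mass / dry mass
Step 3: w = 100 * 53.6 / 241.2 = 22.2%

22.2


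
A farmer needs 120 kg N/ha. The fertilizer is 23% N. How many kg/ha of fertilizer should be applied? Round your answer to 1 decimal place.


Step 1: Fertilizer rate = target N / (N content / 100)
Step 2: Rate = 120 / (23 / 100)
Step 3: Rate = 120 / 0.23
Step 4: Rate = 521.7 kg/ha

521.7


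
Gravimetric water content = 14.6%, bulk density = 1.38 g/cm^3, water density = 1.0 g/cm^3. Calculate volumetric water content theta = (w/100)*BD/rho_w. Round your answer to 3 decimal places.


Step 1: theta = (w / 100) * BD / rho_w
Step 2: theta = (14.6 / 100) * 1.38 / 1.0
Step 3: theta = 0.146 * 1.38
Step 4: theta = 0.201

0.201


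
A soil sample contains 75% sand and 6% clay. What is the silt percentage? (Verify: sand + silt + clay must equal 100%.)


Step 1: sand + silt + clay = 100%
Step 2: silt = 100 - sand - clay
Step 3: silt = 100 - 75 - 6
Step 4: silt = 19%

19


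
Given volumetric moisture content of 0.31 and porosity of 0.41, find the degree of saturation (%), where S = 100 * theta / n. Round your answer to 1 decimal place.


Step 1: S = 100 * theta_v / n
Step 2: S = 100 * 0.31 / 0.41
Step 3: S = 75.6%

75.6


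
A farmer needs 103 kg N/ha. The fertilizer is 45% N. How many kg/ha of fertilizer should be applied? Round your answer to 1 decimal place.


Step 1: Fertilizer rate = target N / (N content / 100)
Step 2: Rate = 103 / (45 / 100)
Step 3: Rate = 103 / 0.45
Step 4: Rate = 228.9 kg/ha

228.9


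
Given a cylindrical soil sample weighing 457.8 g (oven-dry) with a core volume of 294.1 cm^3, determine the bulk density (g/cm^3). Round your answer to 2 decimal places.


Step 1: Identify the formula: BD = dry mass / volume
Step 2: Substitute values: BD = 457.8 / 294.1
Step 3: BD = 1.56 g/cm^3

1.56


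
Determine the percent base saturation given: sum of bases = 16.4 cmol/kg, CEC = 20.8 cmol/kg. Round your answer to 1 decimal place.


Step 1: BS = 100 * (sum of bases) / CEC
Step 2: BS = 100 * 16.4 / 20.8
Step 3: BS = 78.8%

78.8


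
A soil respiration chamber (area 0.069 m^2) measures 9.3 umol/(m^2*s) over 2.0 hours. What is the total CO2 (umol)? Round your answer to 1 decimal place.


Step 1: Convert time to seconds: 2.0 hr * 3600 = 7200.0 s
Step 2: Total = flux * area * time_s
Step 3: Total = 9.3 * 0.069 * 7200.0
Step 4: Total = 4620.2 umol

4620.2


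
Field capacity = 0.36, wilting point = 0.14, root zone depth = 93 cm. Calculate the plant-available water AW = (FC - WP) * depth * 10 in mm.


Step 1: Available water = (FC - WP) * depth * 10
Step 2: AW = (0.36 - 0.14) * 93 * 10
Step 3: AW = 0.22 * 93 * 10
Step 4: AW = 204.6 mm

204.6


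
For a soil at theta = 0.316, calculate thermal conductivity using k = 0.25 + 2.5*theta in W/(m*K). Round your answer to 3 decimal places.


Step 1: k = 0.25 + 2.5 * theta
Step 2: k = 0.25 + 2.5 * 0.316
Step 3: k = 0.25 + 0.79
Step 4: k = 1.04 W/(m*K)

1.04


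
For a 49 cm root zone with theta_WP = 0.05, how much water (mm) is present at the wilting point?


Step 1: Water (mm) = theta_WP * depth * 10
Step 2: Water = 0.05 * 49 * 10
Step 3: Water = 24.5 mm

24.5


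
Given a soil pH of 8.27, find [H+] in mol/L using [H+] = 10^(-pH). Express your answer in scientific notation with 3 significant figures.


Step 1: [H+] = 10^(-pH)
Step 2: [H+] = 10^(-8.27)
Step 3: [H+] = 5.37e-09 mol/L

5.37e-09


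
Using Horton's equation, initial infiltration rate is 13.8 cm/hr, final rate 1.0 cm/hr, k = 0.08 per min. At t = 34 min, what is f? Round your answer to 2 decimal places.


Step 1: f = fc + (f0 - fc) * exp(-k * t)
Step 2: exp(-0.08 * 34) = 0.065875
Step 3: f = 1.0 + (13.8 - 1.0) * 0.065875
Step 4: f = 1.0 + 12.8 * 0.065875
Step 5: f = 1.84 cm/hr

1.84


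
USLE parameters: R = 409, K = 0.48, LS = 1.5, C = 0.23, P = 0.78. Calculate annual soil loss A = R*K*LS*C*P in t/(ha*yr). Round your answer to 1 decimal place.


Step 1: A = R * K * LS * C * P
Step 2: R * K = 409 * 0.48 = 196.32
Step 3: (R*K) * LS = 196.32 * 1.5 = 294.48
Step 4: * C * P = 294.48 * 0.23 * 0.78 = 52.8
Step 5: A = 52.8 t/(ha*yr)

52.8


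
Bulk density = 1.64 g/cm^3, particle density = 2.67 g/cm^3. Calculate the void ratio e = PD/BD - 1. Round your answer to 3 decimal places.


Step 1: e = PD / BD - 1
Step 2: e = 2.67 / 1.64 - 1
Step 3: e = 1.62805 - 1
Step 4: e = 0.628

0.628


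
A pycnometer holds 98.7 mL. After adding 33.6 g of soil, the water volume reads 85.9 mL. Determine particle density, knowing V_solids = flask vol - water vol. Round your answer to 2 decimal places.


Step 1: Volume of solids = flask volume - water volume with soil
Step 2: V_solids = 98.7 - 85.9 = 12.8 mL
Step 3: Particle density = mass / V_solids = 33.6 / 12.8 = 2.63 g/cm^3

2.63


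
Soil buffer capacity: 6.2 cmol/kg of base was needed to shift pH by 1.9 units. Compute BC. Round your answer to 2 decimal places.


Step 1: BC = change in base / change in pH
Step 2: BC = 6.2 / 1.9
Step 3: BC = 3.26 cmol/(kg*pH unit)

3.26


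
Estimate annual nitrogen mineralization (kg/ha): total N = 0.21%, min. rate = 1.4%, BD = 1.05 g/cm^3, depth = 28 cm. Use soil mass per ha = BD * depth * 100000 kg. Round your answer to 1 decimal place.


Step 1: Soil mass per ha = BD * depth * 100000 = 1.05 * 28 * 100000 = 2940000 kg
Step 2: Total N pool = soil mass * N%/100 = 2940000 * 0.21/100 = 6174.0 kg/ha
Step 3: N mineralized = N pool * rate%/100 = 6174.0 * 1.4/100 = 86.4 kg/ha/yr

86.4


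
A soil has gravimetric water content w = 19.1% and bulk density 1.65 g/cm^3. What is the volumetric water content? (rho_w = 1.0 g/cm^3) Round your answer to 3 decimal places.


Step 1: theta = (w / 100) * BD / rho_w
Step 2: theta = (19.1 / 100) * 1.65 / 1.0
Step 3: theta = 0.191 * 1.65
Step 4: theta = 0.315

0.315


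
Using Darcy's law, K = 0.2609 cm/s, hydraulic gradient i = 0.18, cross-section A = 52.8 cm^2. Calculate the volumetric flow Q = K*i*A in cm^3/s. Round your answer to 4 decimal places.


Step 1: Apply Darcy's law: Q = K * i * A
Step 2: Q = 0.2609 * 0.18 * 52.8
Step 3: Q = 2.4796 cm^3/s

2.4796


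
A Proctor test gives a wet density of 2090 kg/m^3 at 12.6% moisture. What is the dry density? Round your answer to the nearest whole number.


Step 1: Dry density = wet density / (1 + w/100)
Step 2: Dry density = 2090 / (1 + 12.6/100)
Step 3: Dry density = 2090 / 1.126
Step 4: Dry density = 1856 kg/m^3

1856


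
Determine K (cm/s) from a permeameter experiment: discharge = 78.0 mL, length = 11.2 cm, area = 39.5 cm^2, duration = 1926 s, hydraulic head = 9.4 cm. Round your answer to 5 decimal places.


Step 1: K = Q * L / (A * t * h)
Step 2: Numerator = 78.0 * 11.2 = 873.6
Step 3: Denominator = 39.5 * 1926 * 9.4 = 715123.8
Step 4: K = 873.6 / 715123.8 = 0.00122 cm/s

0.00122


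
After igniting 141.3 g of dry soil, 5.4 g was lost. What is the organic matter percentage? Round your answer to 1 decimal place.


Step 1: OM% = 100 * LOI / sample mass
Step 2: OM = 100 * 5.4 / 141.3
Step 3: OM = 3.8%

3.8


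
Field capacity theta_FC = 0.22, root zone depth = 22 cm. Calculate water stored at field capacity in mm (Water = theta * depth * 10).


Step 1: Water (mm) = theta_FC * depth (cm) * 10
Step 2: Water = 0.22 * 22 * 10
Step 3: Water = 48.4 mm

48.4


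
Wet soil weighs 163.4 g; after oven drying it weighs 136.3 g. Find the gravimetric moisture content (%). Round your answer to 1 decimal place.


Step 1: Water mass = wet - dry = 163.4 - 136.3 = 27.1 g
Step 2: w = 100 * water mass / dry mass
Step 3: w = 100 * 27.1 / 136.3 = 19.9%

19.9


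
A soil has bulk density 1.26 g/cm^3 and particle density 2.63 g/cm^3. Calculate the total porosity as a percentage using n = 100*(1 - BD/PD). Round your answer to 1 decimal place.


Step 1: Formula: n = 100 * (1 - BD / PD)
Step 2: n = 100 * (1 - 1.26 / 2.63)
Step 3: n = 100 * (1 - 0.47909)
Step 4: n = 52.1%

52.1


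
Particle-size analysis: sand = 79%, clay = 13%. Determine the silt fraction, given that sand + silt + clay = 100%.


Step 1: sand + silt + clay = 100%
Step 2: silt = 100 - sand - clay
Step 3: silt = 100 - 79 - 13
Step 4: silt = 8%

8


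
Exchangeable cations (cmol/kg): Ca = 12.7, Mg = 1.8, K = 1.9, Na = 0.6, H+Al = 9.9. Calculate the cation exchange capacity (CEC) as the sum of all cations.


Step 1: CEC = Ca + Mg + K + Na + (H+Al)
Step 2: CEC = 12.7 + 1.8 + 1.9 + 0.6 + 9.9
Step 3: CEC = 26.9 cmol/kg

26.9


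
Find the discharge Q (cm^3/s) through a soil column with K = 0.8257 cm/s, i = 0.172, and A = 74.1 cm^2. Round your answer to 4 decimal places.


Step 1: Apply Darcy's law: Q = K * i * A
Step 2: Q = 0.8257 * 0.172 * 74.1
Step 3: Q = 10.5237 cm^3/s

10.5237


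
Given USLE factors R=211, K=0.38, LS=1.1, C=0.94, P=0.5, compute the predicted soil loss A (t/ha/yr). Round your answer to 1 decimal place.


Step 1: A = R * K * LS * C * P
Step 2: R * K = 211 * 0.38 = 80.18
Step 3: (R*K) * LS = 80.18 * 1.1 = 88.198
Step 4: * C * P = 88.198 * 0.94 * 0.5 = 41.5
Step 5: A = 41.5 t/(ha*yr)

41.5


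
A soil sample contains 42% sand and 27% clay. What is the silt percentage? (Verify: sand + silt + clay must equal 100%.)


Step 1: sand + silt + clay = 100%
Step 2: silt = 100 - sand - clay
Step 3: silt = 100 - 42 - 27
Step 4: silt = 31%

31


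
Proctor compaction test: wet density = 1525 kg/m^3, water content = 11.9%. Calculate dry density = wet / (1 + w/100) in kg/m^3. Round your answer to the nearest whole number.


Step 1: Dry density = wet density / (1 + w/100)
Step 2: Dry density = 1525 / (1 + 11.9/100)
Step 3: Dry density = 1525 / 1.119
Step 4: Dry density = 1363 kg/m^3

1363


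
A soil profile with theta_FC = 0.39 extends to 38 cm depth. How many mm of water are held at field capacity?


Step 1: Water (mm) = theta_FC * depth (cm) * 10
Step 2: Water = 0.39 * 38 * 10
Step 3: Water = 148.2 mm

148.2


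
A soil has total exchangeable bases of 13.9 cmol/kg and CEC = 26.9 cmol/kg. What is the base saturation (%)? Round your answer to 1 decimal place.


Step 1: BS = 100 * (sum of bases) / CEC
Step 2: BS = 100 * 13.9 / 26.9
Step 3: BS = 51.7%

51.7


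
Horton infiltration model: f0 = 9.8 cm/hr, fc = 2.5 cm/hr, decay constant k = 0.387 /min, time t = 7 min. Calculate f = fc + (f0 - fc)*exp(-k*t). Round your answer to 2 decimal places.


Step 1: f = fc + (f0 - fc) * exp(-k * t)
Step 2: exp(-0.387 * 7) = 0.066603
Step 3: f = 2.5 + (9.8 - 2.5) * 0.066603
Step 4: f = 2.5 + 7.3 * 0.066603
Step 5: f = 2.99 cm/hr

2.99


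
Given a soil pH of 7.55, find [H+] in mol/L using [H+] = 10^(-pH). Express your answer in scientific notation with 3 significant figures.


Step 1: [H+] = 10^(-pH)
Step 2: [H+] = 10^(-7.55)
Step 3: [H+] = 2.82e-08 mol/L

2.82e-08


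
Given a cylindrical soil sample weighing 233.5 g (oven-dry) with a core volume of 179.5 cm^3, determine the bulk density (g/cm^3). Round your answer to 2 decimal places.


Step 1: Identify the formula: BD = dry mass / volume
Step 2: Substitute values: BD = 233.5 / 179.5
Step 3: BD = 1.3 g/cm^3

1.3


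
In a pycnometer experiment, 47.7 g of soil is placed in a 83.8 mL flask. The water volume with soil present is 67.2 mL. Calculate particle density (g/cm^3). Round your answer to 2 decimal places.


Step 1: Volume of solids = flask volume - water volume with soil
Step 2: V_solids = 83.8 - 67.2 = 16.6 mL
Step 3: Particle density = mass / V_solids = 47.7 / 16.6 = 2.87 g/cm^3

2.87


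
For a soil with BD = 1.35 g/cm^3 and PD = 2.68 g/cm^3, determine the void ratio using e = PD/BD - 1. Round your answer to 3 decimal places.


Step 1: e = PD / BD - 1
Step 2: e = 2.68 / 1.35 - 1
Step 3: e = 1.98519 - 1
Step 4: e = 0.985

0.985


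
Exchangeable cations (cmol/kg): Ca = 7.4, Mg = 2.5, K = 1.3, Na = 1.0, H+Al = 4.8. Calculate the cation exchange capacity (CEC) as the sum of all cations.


Step 1: CEC = Ca + Mg + K + Na + (H+Al)
Step 2: CEC = 7.4 + 2.5 + 1.3 + 1.0 + 4.8
Step 3: CEC = 17.0 cmol/kg

17.0


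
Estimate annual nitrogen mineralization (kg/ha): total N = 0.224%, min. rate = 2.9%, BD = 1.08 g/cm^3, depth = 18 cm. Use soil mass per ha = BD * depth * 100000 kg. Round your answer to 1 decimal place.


Step 1: Soil mass per ha = BD * depth * 100000 = 1.08 * 18 * 100000 = 1944000 kg
Step 2: Total N pool = soil mass * N%/100 = 1944000 * 0.224/100 = 4354.56 kg/ha
Step 3: N mineralized = N pool * rate%/100 = 4354.56 * 2.9/100 = 126.3 kg/ha/yr

126.3


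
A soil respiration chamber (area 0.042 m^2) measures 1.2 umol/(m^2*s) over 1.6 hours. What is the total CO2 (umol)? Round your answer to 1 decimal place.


Step 1: Convert time to seconds: 1.6 hr * 3600 = 5760.0 s
Step 2: Total = flux * area * time_s
Step 3: Total = 1.2 * 0.042 * 5760.0
Step 4: Total = 290.3 umol

290.3


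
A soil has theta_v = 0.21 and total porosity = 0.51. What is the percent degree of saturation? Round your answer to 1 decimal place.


Step 1: S = 100 * theta_v / n
Step 2: S = 100 * 0.21 / 0.51
Step 3: S = 41.2%

41.2


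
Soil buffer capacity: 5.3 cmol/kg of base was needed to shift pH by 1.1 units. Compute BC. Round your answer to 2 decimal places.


Step 1: BC = change in base / change in pH
Step 2: BC = 5.3 / 1.1
Step 3: BC = 4.82 cmol/(kg*pH unit)

4.82


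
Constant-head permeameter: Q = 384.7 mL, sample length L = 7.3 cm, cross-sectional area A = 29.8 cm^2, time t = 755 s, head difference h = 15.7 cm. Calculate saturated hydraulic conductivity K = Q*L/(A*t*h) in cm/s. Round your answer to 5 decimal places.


Step 1: K = Q * L / (A * t * h)
Step 2: Numerator = 384.7 * 7.3 = 2808.31
Step 3: Denominator = 29.8 * 755 * 15.7 = 353234.3
Step 4: K = 2808.31 / 353234.3 = 0.00795 cm/s

0.00795


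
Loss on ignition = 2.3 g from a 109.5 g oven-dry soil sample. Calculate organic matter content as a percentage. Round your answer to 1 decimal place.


Step 1: OM% = 100 * LOI / sample mass
Step 2: OM = 100 * 2.3 / 109.5
Step 3: OM = 2.1%

2.1


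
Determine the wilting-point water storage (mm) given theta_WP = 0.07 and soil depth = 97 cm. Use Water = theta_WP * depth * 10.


Step 1: Water (mm) = theta_WP * depth * 10
Step 2: Water = 0.07 * 97 * 10
Step 3: Water = 67.9 mm

67.9


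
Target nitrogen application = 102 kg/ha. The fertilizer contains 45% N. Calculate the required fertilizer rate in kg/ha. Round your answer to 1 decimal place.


Step 1: Fertilizer rate = target N / (N content / 100)
Step 2: Rate = 102 / (45 / 100)
Step 3: Rate = 102 / 0.45
Step 4: Rate = 226.7 kg/ha

226.7


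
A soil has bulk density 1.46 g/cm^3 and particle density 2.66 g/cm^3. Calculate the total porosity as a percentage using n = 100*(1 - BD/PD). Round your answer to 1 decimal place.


Step 1: Formula: n = 100 * (1 - BD / PD)
Step 2: n = 100 * (1 - 1.46 / 2.66)
Step 3: n = 100 * (1 - 0.54887)
Step 4: n = 45.1%

45.1


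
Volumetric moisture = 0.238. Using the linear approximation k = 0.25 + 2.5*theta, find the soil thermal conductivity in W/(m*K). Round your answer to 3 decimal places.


Step 1: k = 0.25 + 2.5 * theta
Step 2: k = 0.25 + 2.5 * 0.238
Step 3: k = 0.25 + 0.595
Step 4: k = 0.845 W/(m*K)

0.845


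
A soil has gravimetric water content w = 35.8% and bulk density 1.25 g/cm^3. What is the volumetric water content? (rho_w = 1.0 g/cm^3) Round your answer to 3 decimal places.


Step 1: theta = (w / 100) * BD / rho_w
Step 2: theta = (35.8 / 100) * 1.25 / 1.0
Step 3: theta = 0.358 * 1.25
Step 4: theta = 0.448

0.448


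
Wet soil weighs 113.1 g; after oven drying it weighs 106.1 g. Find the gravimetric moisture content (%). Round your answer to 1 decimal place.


Step 1: Water mass = wet - dry = 113.1 - 106.1 = 7.0 g
Step 2: w = 100 * water mass / dry mass
Step 3: w = 100 * 7.0 / 106.1 = 6.6%

6.6


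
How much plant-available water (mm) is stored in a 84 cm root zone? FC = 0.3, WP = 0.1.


Step 1: Available water = (FC - WP) * depth * 10
Step 2: AW = (0.3 - 0.1) * 84 * 10
Step 3: AW = 0.2 * 84 * 10
Step 4: AW = 168.0 mm

168.0


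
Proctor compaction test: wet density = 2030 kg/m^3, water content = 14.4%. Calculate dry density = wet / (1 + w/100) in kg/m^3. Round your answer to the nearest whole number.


Step 1: Dry density = wet density / (1 + w/100)
Step 2: Dry density = 2030 / (1 + 14.4/100)
Step 3: Dry density = 2030 / 1.144
Step 4: Dry density = 1774 kg/m^3

1774


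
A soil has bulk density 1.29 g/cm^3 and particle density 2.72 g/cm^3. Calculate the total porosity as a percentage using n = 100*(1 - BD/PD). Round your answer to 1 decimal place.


Step 1: Formula: n = 100 * (1 - BD / PD)
Step 2: n = 100 * (1 - 1.29 / 2.72)
Step 3: n = 100 * (1 - 0.47426)
Step 4: n = 52.6%

52.6


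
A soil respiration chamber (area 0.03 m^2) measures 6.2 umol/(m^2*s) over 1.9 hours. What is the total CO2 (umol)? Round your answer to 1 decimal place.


Step 1: Convert time to seconds: 1.9 hr * 3600 = 6840.0 s
Step 2: Total = flux * area * time_s
Step 3: Total = 6.2 * 0.03 * 6840.0
Step 4: Total = 1272.2 umol

1272.2


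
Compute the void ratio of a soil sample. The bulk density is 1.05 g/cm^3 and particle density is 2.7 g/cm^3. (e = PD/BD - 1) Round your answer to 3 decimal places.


Step 1: e = PD / BD - 1
Step 2: e = 2.7 / 1.05 - 1
Step 3: e = 2.57143 - 1
Step 4: e = 1.571

1.571


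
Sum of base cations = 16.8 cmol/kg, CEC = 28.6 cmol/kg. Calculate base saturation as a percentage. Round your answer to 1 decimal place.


Step 1: BS = 100 * (sum of bases) / CEC
Step 2: BS = 100 * 16.8 / 28.6
Step 3: BS = 58.7%

58.7


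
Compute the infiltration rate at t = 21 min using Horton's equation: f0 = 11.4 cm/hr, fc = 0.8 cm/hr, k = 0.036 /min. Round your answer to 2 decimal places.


Step 1: f = fc + (f0 - fc) * exp(-k * t)
Step 2: exp(-0.036 * 21) = 0.469541
Step 3: f = 0.8 + (11.4 - 0.8) * 0.469541
Step 4: f = 0.8 + 10.6 * 0.469541
Step 5: f = 5.78 cm/hr

5.78


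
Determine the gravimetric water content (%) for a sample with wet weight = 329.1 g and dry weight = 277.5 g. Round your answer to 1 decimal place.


Step 1: Water mass = wet - dry = 329.1 - 277.5 = 51.6 g
Step 2: w = 100 * water mass / dry mass
Step 3: w = 100 * 51.6 / 277.5 = 18.6%

18.6


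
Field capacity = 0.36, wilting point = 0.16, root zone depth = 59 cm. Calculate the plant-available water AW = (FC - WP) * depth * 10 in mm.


Step 1: Available water = (FC - WP) * depth * 10
Step 2: AW = (0.36 - 0.16) * 59 * 10
Step 3: AW = 0.2 * 59 * 10
Step 4: AW = 118.0 mm

118.0


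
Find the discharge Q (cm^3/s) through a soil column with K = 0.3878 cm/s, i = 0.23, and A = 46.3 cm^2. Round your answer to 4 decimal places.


Step 1: Apply Darcy's law: Q = K * i * A
Step 2: Q = 0.3878 * 0.23 * 46.3
Step 3: Q = 4.1297 cm^3/s

4.1297


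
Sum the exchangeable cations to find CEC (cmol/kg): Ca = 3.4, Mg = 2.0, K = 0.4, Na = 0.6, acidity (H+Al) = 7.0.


Step 1: CEC = Ca + Mg + K + Na + (H+Al)
Step 2: CEC = 3.4 + 2.0 + 0.4 + 0.6 + 7.0
Step 3: CEC = 13.4 cmol/kg

13.4


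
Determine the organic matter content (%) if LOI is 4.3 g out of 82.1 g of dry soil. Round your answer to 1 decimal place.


Step 1: OM% = 100 * LOI / sample mass
Step 2: OM = 100 * 4.3 / 82.1
Step 3: OM = 5.2%

5.2


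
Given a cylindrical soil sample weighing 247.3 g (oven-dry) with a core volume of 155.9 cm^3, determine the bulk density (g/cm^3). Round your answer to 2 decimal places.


Step 1: Identify the formula: BD = dry mass / volume
Step 2: Substitute values: BD = 247.3 / 155.9
Step 3: BD = 1.59 g/cm^3

1.59


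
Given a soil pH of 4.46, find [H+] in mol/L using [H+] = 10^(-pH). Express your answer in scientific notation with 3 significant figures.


Step 1: [H+] = 10^(-pH)
Step 2: [H+] = 10^(-4.46)
Step 3: [H+] = 3.47e-05 mol/L

3.47e-05


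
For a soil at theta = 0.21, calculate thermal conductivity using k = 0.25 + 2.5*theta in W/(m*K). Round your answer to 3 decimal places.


Step 1: k = 0.25 + 2.5 * theta
Step 2: k = 0.25 + 2.5 * 0.21
Step 3: k = 0.25 + 0.525
Step 4: k = 0.775 W/(m*K)

0.775


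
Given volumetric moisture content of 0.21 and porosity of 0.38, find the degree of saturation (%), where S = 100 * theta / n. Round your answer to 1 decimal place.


Step 1: S = 100 * theta_v / n
Step 2: S = 100 * 0.21 / 0.38
Step 3: S = 55.3%

55.3


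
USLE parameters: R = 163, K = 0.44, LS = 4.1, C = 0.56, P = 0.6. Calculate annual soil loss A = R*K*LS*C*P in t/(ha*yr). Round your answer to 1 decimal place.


Step 1: A = R * K * LS * C * P
Step 2: R * K = 163 * 0.44 = 71.72
Step 3: (R*K) * LS = 71.72 * 4.1 = 294.052
Step 4: * C * P = 294.052 * 0.56 * 0.6 = 98.8
Step 5: A = 98.8 t/(ha*yr)

98.8


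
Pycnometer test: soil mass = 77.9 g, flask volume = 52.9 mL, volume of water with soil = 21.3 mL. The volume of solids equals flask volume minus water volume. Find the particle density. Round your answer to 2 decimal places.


Step 1: Volume of solids = flask volume - water volume with soil
Step 2: V_solids = 52.9 - 21.3 = 31.6 mL
Step 3: Particle density = mass / V_solids = 77.9 / 31.6 = 2.47 g/cm^3

2.47


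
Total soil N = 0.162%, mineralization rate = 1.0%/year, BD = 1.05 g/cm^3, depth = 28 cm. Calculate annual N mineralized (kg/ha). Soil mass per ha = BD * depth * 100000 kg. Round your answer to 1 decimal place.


Step 1: Soil mass per ha = BD * depth * 100000 = 1.05 * 28 * 100000 = 2940000 kg
Step 2: Total N pool = soil mass * N%/100 = 2940000 * 0.162/100 = 4762.8 kg/ha
Step 3: N mineralized = N pool * rate%/100 = 4762.8 * 1.0/100 = 47.6 kg/ha/yr

47.6


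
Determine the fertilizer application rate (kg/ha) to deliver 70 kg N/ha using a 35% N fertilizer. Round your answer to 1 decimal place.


Step 1: Fertilizer rate = target N / (N content / 100)
Step 2: Rate = 70 / (35 / 100)
Step 3: Rate = 70 / 0.35
Step 4: Rate = 200.0 kg/ha

200.0


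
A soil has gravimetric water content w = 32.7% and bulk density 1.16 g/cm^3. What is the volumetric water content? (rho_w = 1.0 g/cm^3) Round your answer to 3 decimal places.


Step 1: theta = (w / 100) * BD / rho_w
Step 2: theta = (32.7 / 100) * 1.16 / 1.0
Step 3: theta = 0.327 * 1.16
Step 4: theta = 0.379

0.379


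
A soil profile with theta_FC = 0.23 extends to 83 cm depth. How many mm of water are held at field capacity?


Step 1: Water (mm) = theta_FC * depth (cm) * 10
Step 2: Water = 0.23 * 83 * 10
Step 3: Water = 190.9 mm

190.9


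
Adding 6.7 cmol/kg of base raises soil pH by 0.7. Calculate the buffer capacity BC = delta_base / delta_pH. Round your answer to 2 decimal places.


Step 1: BC = change in base / change in pH
Step 2: BC = 6.7 / 0.7
Step 3: BC = 9.57 cmol/(kg*pH unit)

9.57


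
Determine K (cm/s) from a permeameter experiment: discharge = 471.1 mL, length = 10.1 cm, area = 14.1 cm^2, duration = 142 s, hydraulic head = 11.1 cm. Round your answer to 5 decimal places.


Step 1: K = Q * L / (A * t * h)
Step 2: Numerator = 471.1 * 10.1 = 4758.11
Step 3: Denominator = 14.1 * 142 * 11.1 = 22224.42
Step 4: K = 4758.11 / 22224.42 = 0.21409 cm/s

0.21409
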